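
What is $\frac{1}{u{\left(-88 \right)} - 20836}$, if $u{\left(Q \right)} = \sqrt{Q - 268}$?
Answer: $- \frac{5209}{108534813} - \frac{i \sqrt{89}}{217069626} \approx -4.7994 \cdot 10^{-5} - 4.3461 \cdot 10^{-8} i$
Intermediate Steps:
$u{\left(Q \right)} = \sqrt{-268 + Q}$
$\frac{1}{u{\left(-88 \right)} - 20836} = \frac{1}{\sqrt{-268 - 88} - 20836} = \frac{1}{\sqrt{-356} - 20836} = \frac{1}{2 i \sqrt{89} - 20836} = \frac{1}{-20836 + 2 i \sqrt{89}}$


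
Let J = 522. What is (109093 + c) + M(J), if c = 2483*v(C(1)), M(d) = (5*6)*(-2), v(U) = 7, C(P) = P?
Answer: 126414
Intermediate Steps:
M(d) = -60 (M(d) = 30*(-2) = -60)
c = 17381 (c = 2483*7 = 17381)
(109093 + c) + M(J) = (109093 + 17381) - 60 = 126474 - 60 = 126414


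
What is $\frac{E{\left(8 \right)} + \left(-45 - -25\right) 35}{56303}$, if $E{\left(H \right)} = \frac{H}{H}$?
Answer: $- \frac{699}{56303} \approx -0.012415$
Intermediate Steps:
$E{\left(H \right)} = 1$
$\frac{E{\left(8 \right)} + \left(-45 - -25\right) 35}{56303} = \frac{1 + \left(-45 - -25\right) 35}{56303} = \left(1 + \left(-45 + 25\right) 35\right) \frac{1}{56303} = \left(1 - 700\right) \frac{1}{56303} = \left(-699\right) \frac{1}{56303} = - \frac{699}{56303}$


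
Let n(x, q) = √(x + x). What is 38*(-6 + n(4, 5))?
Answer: -228 + 76*√2 ≈ -120.52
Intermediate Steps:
n(x, q) = √2*√x (n(x, q) = √(2*x) = √2*√x)
38*(-6 + n(4, 5)) = 38*(-6 + √2*√4) = 38*(-6 + √2*2) = 38*(-6 + 2*√2) = -228 + 76*√2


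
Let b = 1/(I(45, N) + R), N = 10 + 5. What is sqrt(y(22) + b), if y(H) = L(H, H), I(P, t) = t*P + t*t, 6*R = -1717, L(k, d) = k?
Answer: 2*sqrt(74610214)/3683 ≈ 4.6906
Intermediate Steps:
N = 15
R = -1717/6 (R = (1/6)*(-1717) = -1717/6 ≈ -286.17)
I(P, t) = t**2 + P*t (I(P, t) = P*t + t**2 = t**2 + P*t)
y(H) = H
b = 6/3683 (b = 1/(15*(45 + 15) - 1717/6) = 1/(15*60 - 1717/6) = 1/(900 - 1717/6) = 1/(3683/6) = 6/3683 ≈ 0.0016291)
sqrt(y(22) + b) = sqrt(22 + 6/3683) = sqrt(81032/3683) = 2*sqrt(74610214)/3683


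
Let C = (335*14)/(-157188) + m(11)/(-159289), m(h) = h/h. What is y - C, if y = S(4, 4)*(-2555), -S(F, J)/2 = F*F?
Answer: 1023566867903459/12519159666 ≈ 81760.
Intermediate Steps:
S(F, J) = -2*F² (S(F, J) = -2*F*F = -2*F²)
m(h) = 1
y = 81760 (y = -2*4²*(-2555) = -2*16*(-2555) = -32*(-2555) = 81760)
C = -373611299/12519159666 (C = (335*14)/(-157188) + 1/(-159289) = 4690*(-1/157188) + 1*(-1/159289) = -2345/78594 - 1/159289 = -373611299/12519159666 ≈ -0.029843)
y - C = 81760 - 1*(-373611299/12519159666) = 81760 + 373611299/12519159666 = 1023566867903459/12519159666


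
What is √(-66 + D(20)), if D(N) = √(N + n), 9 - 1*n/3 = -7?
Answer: √(-66 + 2*√17) ≈ 7.5996*I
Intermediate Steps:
n = 48 (n = 27 - 3*(-7) = 27 + 21 = 48)
D(N) = √(48 + N) (D(N) = √(N + 48) = √(48 + N))
√(-66 + D(20)) = √(-66 + √(48 + 20)) = √(-66 + √68) = √(-66 + 2*√17)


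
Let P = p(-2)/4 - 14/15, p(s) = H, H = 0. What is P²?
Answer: 196/225 ≈ 0.87111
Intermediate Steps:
p(s) = 0
P = -14/15 (P = 0/4 - 14/15 = 0*(¼) - 14*1/15 = 0 - 14/15 = -14/15 ≈ -0.93333)
P² = (-14/15)² = 196/225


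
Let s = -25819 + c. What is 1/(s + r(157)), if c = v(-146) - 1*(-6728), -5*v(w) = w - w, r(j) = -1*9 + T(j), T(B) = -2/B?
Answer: -157/2998702 ≈ -5.2356e-5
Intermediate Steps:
r(j) = -9 - 2/j (r(j) = -1*9 - 2/j = -9 - 2/j)
v(w) = 0 (v(w) = -(w - w)/5 = -⅕*0 = 0)
c = 6728 (c = 0 - 1*(-6728) = 0 + 6728 = 6728)
s = -19091 (s = -25819 + 6728 = -19091)
1/(s + r(157)) = 1/(-19091 + (-9 - 2/157)) = 1/(-19091 - 1415/157) = 1/(-2998702/157) = -157/2998702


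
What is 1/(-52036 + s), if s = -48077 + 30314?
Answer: -1/69799 ≈ -1.4327e-5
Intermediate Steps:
s = -17763
1/(-52036 + s) = 1/(-52036 - 17763) = 1/(-69799) = -1/69799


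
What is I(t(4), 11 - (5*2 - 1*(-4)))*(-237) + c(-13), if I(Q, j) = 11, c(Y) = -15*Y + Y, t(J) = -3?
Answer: -2425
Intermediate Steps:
c(Y) = -14*Y
I(t(4), 11 - (5*2 - 1*(-4)))*(-237) + c(-13) = 11*(-237) - 14*(-13) = -2607 + 182 = -2425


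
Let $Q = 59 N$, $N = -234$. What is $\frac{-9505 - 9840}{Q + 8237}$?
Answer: $\frac{19345}{5569} \approx 3.4737$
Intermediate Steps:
$Q = -13806$ ($Q = 59 \left(-234\right) = -13806$)
$\frac{-9505 - 9840}{Q + 8237} = \frac{-9505 - 9840}{-13806 + 8237} = - \frac{19345}{-5569} = \left(-19345\right) \left(- \frac{1}{5569}\right) = \frac{19345}{5569}$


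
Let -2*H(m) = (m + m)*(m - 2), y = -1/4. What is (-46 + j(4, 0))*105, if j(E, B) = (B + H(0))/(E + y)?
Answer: -4830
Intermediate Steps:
y = -1/4 (y = -1*1/4 = -1/4 ≈ -0.25000)
H(m) = -m*(-2 + m) (H(m) = -(m + m)*(m - 2)/2 = -2*m*(-2 + m)/2 = -m*(-2 + m))
j(E, B) = B/(-1/4 + E) (j(E, B) = (B + 0*(2 - 1*0))/(E - 1/4) = (B + 0*(2 + 0))/(-1/4 + E) = (B + 0*2)/(-1/4 + E) = (B + 0)/(-1/4 + E) = B/(-1/4 + E))
(-46 + j(4, 0))*105 = (-46 + 4*0/(-1 + 4*4))*105 = (-46 + 4*0/(-1 + 16))*105 = (-46 + 4*0/15)*105 = (-46 + 4*0*(1/15))*105 = (-46 + 0)*105 = -46*105 = -4830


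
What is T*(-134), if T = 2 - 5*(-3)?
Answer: -2278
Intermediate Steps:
T = 17 (T = 2 + 15 = 17)
T*(-134) = 17*(-134) = -2278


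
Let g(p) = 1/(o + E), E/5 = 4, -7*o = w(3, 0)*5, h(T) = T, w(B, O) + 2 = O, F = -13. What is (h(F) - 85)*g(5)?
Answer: -343/75 ≈ -4.5733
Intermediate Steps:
w(B, O) = -2 + O
o = 10/7 (o = -(-2 + 0)*5/7 = -(-2)*5/7 = -1/7*(-10) = 10/7 ≈ 1.4286)
E = 20 (E = 5*4 = 20)
g(p) = 7/150 (g(p) = 1/(10/7 + 20) = 1/(150/7) = 7/150)
(h(F) - 85)*g(5) = (-13 - 85)*(7/150) = -98*7/150 = -343/75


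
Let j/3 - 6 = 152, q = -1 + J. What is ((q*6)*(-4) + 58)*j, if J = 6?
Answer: -29388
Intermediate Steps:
q = 5 (q = -1 + 6 = 5)
j = 474 (j = 18 + 3*152 = 18 + 456 = 474)
((q*6)*(-4) + 58)*j = ((5*6)*(-4) + 58)*474 = (30*(-4) + 58)*474 = (-120 + 58)*474 = -62*474 = -29388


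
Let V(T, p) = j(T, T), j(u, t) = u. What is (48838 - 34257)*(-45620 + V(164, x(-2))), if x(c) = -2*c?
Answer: -662793936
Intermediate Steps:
V(T, p) = T
(48838 - 34257)*(-45620 + V(164, x(-2))) = (48838 - 34257)*(-45620 + 164) = 14581*(-45456) = -662793936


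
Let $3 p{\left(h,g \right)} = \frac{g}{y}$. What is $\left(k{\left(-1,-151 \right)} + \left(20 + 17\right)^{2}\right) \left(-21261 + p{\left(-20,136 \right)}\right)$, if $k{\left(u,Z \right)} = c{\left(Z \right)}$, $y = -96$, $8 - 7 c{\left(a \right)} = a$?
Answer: $- \frac{3728326723}{126} \approx -2.959 \cdot 10^{7}$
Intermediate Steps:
$c{\left(a \right)} = \frac{8}{7} - \frac{a}{7}$
$p{\left(h,g \right)} = - \frac{g}{288}$ ($p{\left(h,g \right)} = \frac{g \frac{1}{-96}}{3} = \frac{g \left(- \frac{1}{96}\right)}{3} = \frac{\left(- \frac{1}{96}\right) g}{3} = - \frac{g}{288}$)
$k{\left(u,Z \right)} = \frac{8}{7} - \frac{Z}{7}$
$\left(k{\left(-1,-151 \right)} + \left(20 + 17\right)^{2}\right) \left(-21261 + p{\left(-20,136 \right)}\right) = \left(\left(\frac{8}{7} - - \frac{151}{7}\right) + \left(20 + 17\right)^{2}\right) \left(-21261 - \frac{17}{36}\right) = \left(\left(\frac{8}{7} + \frac{151}{7}\right) + 37^{2}\right) \left(-21261 - \frac{17}{36}\right) = \left(\frac{159}{7} + 1369\right) \left(- \frac{765413}{36}\right) = \frac{9742}{7} \left(- \frac{765413}{36}\right) = - \frac{3728326723}{126}$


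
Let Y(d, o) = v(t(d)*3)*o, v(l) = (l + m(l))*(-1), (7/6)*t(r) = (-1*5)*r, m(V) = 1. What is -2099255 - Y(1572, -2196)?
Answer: 295979923/7 ≈ 4.2283e+7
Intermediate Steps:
t(r) = -30*r/7 (t(r) = 6*((-1*5)*r)/7 = 6*(-5*r)/7 = -30*r/7)
v(l) = -1 - l (v(l) = (l + 1)*(-1) = (1 + l)*(-1) = -1 - l)
Y(d, o) = o*(-1 + 90*d/7) (Y(d, o) = (-1 - (-30*d/7)*3)*o = (-1 - (-90)*d/7)*o = (-1 + 90*d/7)*o = o*(-1 + 90*d/7))
-2099255 - Y(1572, -2196) = -2099255 - (-2196)*(-7 + 90*1572)/7 = -2099255 - (-2196)*(-7 + 141480)/7 = -2099255 - (-2196)*141473/7 = -2099255 - 1*(-310674708/7) = -2099255 + 310674708/7 = 295979923/7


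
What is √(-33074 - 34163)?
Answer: I*√67237 ≈ 259.3*I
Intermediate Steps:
√(-33074 - 34163) = √(-67237) = I*√67237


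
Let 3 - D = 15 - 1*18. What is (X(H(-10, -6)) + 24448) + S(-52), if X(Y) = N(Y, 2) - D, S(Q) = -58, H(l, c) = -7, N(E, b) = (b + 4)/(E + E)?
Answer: 170685/7 ≈ 24384.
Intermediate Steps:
N(E, b) = (4 + b)/(2*E) (N(E, b) = (4 + b)/((2*E)) = (4 + b)*(1/(2*E)) = (4 + b)/(2*E))
D = 6 (D = 3 - (15 - 1*18) = 3 - (15 - 18) = 3 - 1*(-3) = 3 + 3 = 6)
X(Y) = -6 + 3/Y (X(Y) = (4 + 2)/(2*Y) - 1*6 = (1/2)*6/Y - 6 = 3/Y - 6 = -6 + 3/Y)
(X(H(-10, -6)) + 24448) + S(-52) = ((-6 + 3/(-7)) + 24448) - 58 = ((-6 + 3*(-1/7)) + 24448) - 58 = ((-6 - 3/7) + 24448) - 58 = (-45/7 + 24448) - 58 = 171091/7 - 58 = 170685/7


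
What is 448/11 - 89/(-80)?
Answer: 36819/880 ≈ 41.840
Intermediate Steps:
448/11 - 89/(-80) = 448*(1/11) - 89*(-1/80) = 448/11 + 89/80 = 36819/880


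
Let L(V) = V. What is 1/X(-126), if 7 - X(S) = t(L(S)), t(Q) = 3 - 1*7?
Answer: 1/11 ≈ 0.090909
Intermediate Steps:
t(Q) = -4 (t(Q) = 3 - 7 = -4)
X(S) = 11 (X(S) = 7 - 1*(-4) = 7 + 4 = 11)
1/X(-126) = 1/11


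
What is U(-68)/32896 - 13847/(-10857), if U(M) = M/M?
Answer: 455521769/357151872 ≈ 1.2754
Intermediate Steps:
U(M) = 1
U(-68)/32896 - 13847/(-10857) = 1/32896 - 13847/(-10857) = 1*(1/32896) - 13847*(-1/10857) = 1/32896 + 13847/10857 = 455521769/357151872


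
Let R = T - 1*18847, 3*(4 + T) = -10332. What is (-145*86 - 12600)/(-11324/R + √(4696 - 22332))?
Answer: -1582346825150/2191600571469 + 6230735158375*I*√4409/2191600571469 ≈ -0.722 + 188.78*I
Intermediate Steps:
T = -3448 (T = -4 + (⅓)*(-10332) = -4 - 3444 = -3448)
R = -22295 (R = -3448 - 1*18847 = -3448 - 18847 = -22295)
(-145*86 - 12600)/(-11324/R + √(4696 - 22332)) = (-145*86 - 12600)/(-11324/(-22295) + √(4696 - 22332)) = (-12470 - 12600)/(-11324*(-1/22295) + √(-17636)) = -25070/(11324/22295 + 2*I*√4409)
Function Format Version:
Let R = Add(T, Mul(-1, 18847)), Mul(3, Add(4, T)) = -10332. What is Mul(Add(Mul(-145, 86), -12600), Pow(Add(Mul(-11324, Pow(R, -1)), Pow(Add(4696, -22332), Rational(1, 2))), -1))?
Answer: Add(Rational(-1582346825150, 2191600571469), Mul(Rational(6230735158375, 2191600571469), I, Pow(4409, Rational(1, 2)))) ≈ Add(-0.72200, Mul(188.78, I))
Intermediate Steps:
T = -3448 (T = Add(-4, Mul(Rational(1, 3), -10332)) = Add(-4, -3444) = -3448)
R = -22295 (R = Add(-3448, Mul(-1, 18847)) = Add(-3448, -18847) = -22295)
Mul(Add(Mul(-145, 86), -12600), Pow(Add(Mul(-11324, Pow(R, -1)), Pow(Add(4696, -22332), Rational(1, 2))), -1)) = Mul(Add(Mul(-145, 86), -12600), Pow(Add(Mul(-11324, Pow(-22295, -1)), Pow(Add(4696, -22332), Rational(1, 2))), -1)) = Mul(Add(-12470, -12600), Pow(Add(Mul(-11324, Rational(-1, 22295)), Pow(-17636, Rational(1, 2))), -1)) = Mul(-25070, Pow(Add(Rational(11324, 22295), Mul(2, I, Pow(4409, Rational(1, 2)))), -1))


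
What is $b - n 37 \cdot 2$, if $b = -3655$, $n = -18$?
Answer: $-2323$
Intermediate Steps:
$b - n 37 \cdot 2 = -3655 - \left(-18\right) 37 \cdot 2 = -3655 - \left(-666\right) 2 = -3655 - -1332 = -3655 + 1332 = -2323$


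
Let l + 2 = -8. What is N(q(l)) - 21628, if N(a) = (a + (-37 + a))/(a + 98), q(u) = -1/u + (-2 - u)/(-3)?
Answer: -61922228/2863 ≈ -21628.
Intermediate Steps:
l = -10 (l = -2 - 8 = -10)
q(u) = 2/3 - 1/u + u/3 (q(u) = -1/u + (-2 - u)*(-1/3) = -1/u + (2/3 + u/3) = 2/3 - 1/u + u/3)
N(a) = (-37 + 2*a)/(98 + a)
N(q(l)) - 21628 = (-37 + 2*((1/3)*(-3 - 10*(2 - 10))/(-10)))/(98 + (1/3)*(-3 - 10*(2 - 10))/(-10)) - 21628 = (-37 + 2*((1/3)*(-1/10)*(-3 - 10*(-8))))/(98 + (1/3)*(-1/10)*(-3 - 10*(-8))) - 21628 = (-37 + 2*((1/3)*(-1/10)*(-3 + 80)))/(98 + (1/3)*(-1/10)*(-3 + 80)) - 21628 = (-37 + 2*((1/3)*(-1/10)*77))/(98 + (1/3)*(-1/10)*77) - 21628 = (-37 + 2*(-77/30))/(98 - 77/30) - 21628 = (-37 - 77/15)/(2863/30) - 21628 = (30/2863)*(-632/15) - 21628 = -1264/2863 - 21628 = -61922228/2863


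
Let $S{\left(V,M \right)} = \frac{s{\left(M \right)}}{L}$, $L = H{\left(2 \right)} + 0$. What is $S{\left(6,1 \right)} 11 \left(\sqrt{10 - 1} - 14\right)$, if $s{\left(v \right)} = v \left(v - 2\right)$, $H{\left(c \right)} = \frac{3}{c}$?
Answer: $\frac{242}{3} \approx 80.667$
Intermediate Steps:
$L = \frac{3}{2}$ ($L = \frac{3}{2} + 0 = \frac{3}{2} \approx 1.5$)
$s{\left(v \right)} = v \left(-2 + v\right)$
$S{\left(V,M \right)} = \frac{2 M \left(-2 + M\right)}{3}$ ($S{\left(V,M \right)} = \frac{M \left(-2 + M\right)}{\frac{3}{2}} = M \left(-2 + M\right) \frac{2}{3} = \frac{2 M \left(-2 + M\right)}{3}$)
$S{\left(6,1 \right)} 11 \left(\sqrt{10 - 1} - 14\right) = \frac{2}{3} \cdot 1 \left(-2 + 1\right) 11 \left(\sqrt{10 - 1} - 14\right) = \frac{2}{3} \cdot 1 \left(-1\right) 11 \left(\sqrt{9} - 14\right) = \left(- \frac{2}{3}\right) 11 \left(3 - 14\right) = \left(- \frac{22}{3}\right) \left(-11\right) = \frac{242}{3}$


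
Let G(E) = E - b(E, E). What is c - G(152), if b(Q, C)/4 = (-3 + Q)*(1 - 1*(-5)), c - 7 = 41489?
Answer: 44920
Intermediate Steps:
c = 41496 (c = 7 + 41489 = 41496)
b(Q, C) = -72 + 24*Q (b(Q, C) = 4*((-3 + Q)*(1 - 1*(-5))) = 4*((-3 + Q)*(1 + 5)) = 4*((-3 + Q)*6) = 4*(-18 + 6*Q) = -72 + 24*Q)
G(E) = 72 - 23*E (G(E) = E - (-72 + 24*E) = E + (72 - 24*E) = 72 - 23*E)
c - G(152) = 41496 - (72 - 23*152) = 41496 - (72 - 3496) = 41496 - 1*(-3424) = 41496 + 3424 = 44920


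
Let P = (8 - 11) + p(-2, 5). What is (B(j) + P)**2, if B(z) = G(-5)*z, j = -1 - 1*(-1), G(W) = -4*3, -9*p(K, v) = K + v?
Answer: 100/9 ≈ 11.111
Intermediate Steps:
p(K, v) = -K/9 - v/9 (p(K, v) = -(K + v)/9 = -K/9 - v/9)
G(W) = -12
j = 0 (j = -1 + 1 = 0)
P = -10/3 (P = (8 - 11) + (-1/9*(-2) - 1/9*5) = -3 + (2/9 - 5/9) = -3 - 1/3 = -10/3 ≈ -3.3333)
B(z) = -12*z
(B(j) + P)**2 = (-12*0 - 10/3)**2 = (0 - 10/3)**2 = (-10/3)**2 = 100/9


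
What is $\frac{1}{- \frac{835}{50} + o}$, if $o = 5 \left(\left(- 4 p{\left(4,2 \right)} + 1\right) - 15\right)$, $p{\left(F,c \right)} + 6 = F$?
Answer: $- \frac{10}{467} \approx -0.021413$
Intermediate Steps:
$p{\left(F,c \right)} = -6 + F$
$o = -30$ ($o = 5 \left(\left(- 4 \left(-6 + 4\right) + 1\right) - 15\right) = 5 \left(\left(\left(-4\right) \left(-2\right) + 1\right) - 15\right) = 5 \left(\left(8 + 1\right) - 15\right) = 5 \left(9 - 15\right) = 5 \left(-6\right) = -30$)
$\frac{1}{- \frac{835}{50} + o} = \frac{1}{- \frac{835}{50} - 30} = \frac{1}{\left(-835\right) \frac{1}{50} - 30} = \frac{1}{- \frac{167}{10} - 30} = \frac{1}{- \frac{467}{10}} = - \frac{10}{467}$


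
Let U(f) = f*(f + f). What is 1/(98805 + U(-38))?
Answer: 1/101693 ≈ 9.8335e-6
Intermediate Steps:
U(f) = 2*f**2 (U(f) = f*(2*f) = 2*f**2)
1/(98805 + U(-38)) = 1/(98805 + 2*(-38)**2) = 1/(98805 + 2*1444) = 1/(98805 + 2888) = 1/101693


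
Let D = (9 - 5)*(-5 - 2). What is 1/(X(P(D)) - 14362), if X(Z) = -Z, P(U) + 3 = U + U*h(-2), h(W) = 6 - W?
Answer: -1/14107 ≈ -7.0887e-5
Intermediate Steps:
D = -28 (D = 4*(-7) = -28)
P(U) = -3 + 9*U (P(U) = -3 + (U + U*(6 - 1*(-2))) = -3 + (U + U*(6 + 2)) = -3 + (U + U*8) = -3 + (U + 8*U) = -3 + 9*U)
1/(X(P(D)) - 14362) = 1/(-(-3 + 9*(-28)) - 14362) = 1/(-(-3 - 252) - 14362) = 1/(-1*(-255) - 14362) = 1/(255 - 14362) = 1/(-14107) = -1/14107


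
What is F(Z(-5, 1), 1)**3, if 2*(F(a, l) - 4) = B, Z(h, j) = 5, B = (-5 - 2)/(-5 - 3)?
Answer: 357911/4096 ≈ 87.381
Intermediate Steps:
B = 7/8 (B = -7/(-8) = -7*(-1/8) = 7/8 ≈ 0.87500)
F(a, l) = 71/16 (F(a, l) = 4 + (1/2)*(7/8) = 4 + 7/16 = 71/16)
F(Z(-5, 1), 1)**3 = (71/16)**3 = 357911/4096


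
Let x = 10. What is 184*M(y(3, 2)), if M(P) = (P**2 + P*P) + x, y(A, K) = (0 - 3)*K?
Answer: 15088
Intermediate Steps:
y(A, K) = -3*K
M(P) = 10 + 2*P**2 (M(P) = (P**2 + P*P) + 10 = (P**2 + P**2) + 10 = 2*P**2 + 10 = 10 + 2*P**2)
184*M(y(3, 2)) = 184*(10 + 2*(-3*2)**2) = 184*(10 + 2*(-6)**2) = 184*(10 + 2*36) = 184*(10 + 72) = 184*82 = 15088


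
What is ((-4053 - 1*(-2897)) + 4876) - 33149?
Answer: -29429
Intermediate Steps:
((-4053 - 1*(-2897)) + 4876) - 33149 = ((-4053 + 2897) + 4876) - 33149 = (-1156 + 4876) - 33149 = 3720 - 33149 = -29429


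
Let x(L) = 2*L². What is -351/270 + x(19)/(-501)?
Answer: -13733/5010 ≈ -2.7411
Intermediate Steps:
-351/270 + x(19)/(-501) = -351/270 + (2*19²)/(-501) = -351*1/270 + (2*361)*(-1/501) = -13/10 + 722*(-1/501) = -13/10 - 722/501 = -13733/5010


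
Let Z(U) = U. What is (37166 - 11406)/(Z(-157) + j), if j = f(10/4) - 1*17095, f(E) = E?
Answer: -51520/34499 ≈ -1.4934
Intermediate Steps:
j = -34185/2 (j = 10/4 - 1*17095 = 10*(¼) - 17095 = 5/2 - 17095 = -34185/2 ≈ -17093.)
(37166 - 11406)/(Z(-157) + j) = (37166 - 11406)/(-157 - 34185/2) = 25760/(-34499/2) = 25760*(-2/34499) = -51520/34499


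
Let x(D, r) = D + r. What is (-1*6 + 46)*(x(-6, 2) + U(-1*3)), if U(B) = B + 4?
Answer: -120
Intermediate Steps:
U(B) = 4 + B
(-1*6 + 46)*(x(-6, 2) + U(-1*3)) = (-1*6 + 46)*((-6 + 2) + (4 - 1*3)) = (-6 + 46)*(-4 + (4 - 3)) = 40*(-4 + 1) = 40*(-3) = -120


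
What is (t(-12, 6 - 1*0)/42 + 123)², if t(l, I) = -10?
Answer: 6646084/441 ≈ 15070.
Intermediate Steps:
(t(-12, 6 - 1*0)/42 + 123)² = (-10/42 + 123)² = (-10*1/42 + 123)² = (-5/21 + 123)² = (2578/21)² = 6646084/441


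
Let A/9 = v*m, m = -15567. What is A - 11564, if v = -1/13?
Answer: -10229/13 ≈ -786.85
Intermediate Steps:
v = -1/13 (v = -1*1/13 = -1/13 ≈ -0.076923)
A = 140103/13 (A = 9*(-1/13*(-15567)) = 9*(15567/13) = 140103/13 ≈ 10777.)
A - 11564 = 140103/13 - 11564 = -10229/13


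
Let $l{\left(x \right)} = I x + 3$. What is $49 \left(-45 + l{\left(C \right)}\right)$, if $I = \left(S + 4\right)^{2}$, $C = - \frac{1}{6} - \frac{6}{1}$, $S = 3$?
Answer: $- \frac{101185}{6} \approx -16864.0$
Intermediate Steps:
$C = - \frac{37}{6}$ ($C = \left(-1\right) \frac{1}{6} - 6 = - \frac{1}{6} - 6 = - \frac{37}{6} \approx -6.1667$)
$I = 49$ ($I = \left(3 + 4\right)^{2} = 7^{2} = 49$)
$l{\left(x \right)} = 3 + 49 x$ ($l{\left(x \right)} = 49 x + 3 = 3 + 49 x$)
$49 \left(-45 + l{\left(C \right)}\right) = 49 \left(-45 + \left(3 + 49 \left(- \frac{37}{6}\right)\right)\right) = 49 \left(-45 + \left(3 - \frac{1813}{6}\right)\right) = 49 \left(-45 - \frac{1795}{6}\right) = 49 \left(- \frac{2065}{6}\right) = - \frac{101185}{6}$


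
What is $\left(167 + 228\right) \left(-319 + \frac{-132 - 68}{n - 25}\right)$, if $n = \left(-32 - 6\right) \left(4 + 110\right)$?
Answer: $- \frac{548924785}{4357} \approx -1.2599 \cdot 10^{5}$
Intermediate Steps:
$n = -4332$ ($n = \left(-38\right) 114 = -4332$)
$\left(167 + 228\right) \left(-319 + \frac{-132 - 68}{n - 25}\right) = \left(167 + 228\right) \left(-319 + \frac{-132 - 68}{-4332 - 25}\right) = 395 \left(-319 - \frac{200}{-4357}\right) = 395 \left(-319 - - \frac{200}{4357}\right) = 395 \left(-319 + \frac{200}{4357}\right) = 395 \left(- \frac{1389683}{4357}\right) = - \frac{548924785}{4357}$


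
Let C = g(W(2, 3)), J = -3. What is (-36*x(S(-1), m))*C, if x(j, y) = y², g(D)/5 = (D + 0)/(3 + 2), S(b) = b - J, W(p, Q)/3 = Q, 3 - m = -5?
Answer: -20736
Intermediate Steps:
m = 8 (m = 3 - 1*(-5) = 3 + 5 = 8)
W(p, Q) = 3*Q
S(b) = 3 + b (S(b) = b - 1*(-3) = b + 3 = 3 + b)
g(D) = D (g(D) = 5*((D + 0)/(3 + 2)) = 5*(D/5) = D)
C = 9 (C = 3*3 = 9)
(-36*x(S(-1), m))*C = -36*8²*9 = -36*64*9 = -2304*9 = -20736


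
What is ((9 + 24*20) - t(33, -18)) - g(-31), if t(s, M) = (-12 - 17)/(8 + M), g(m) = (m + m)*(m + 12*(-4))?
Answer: -44119/10 ≈ -4411.9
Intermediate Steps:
g(m) = 2*m*(-48 + m) (g(m) = (2*m)*(m - 48) = (2*m)*(-48 + m) = 2*m*(-48 + m))
t(s, M) = -29/(8 + M)
((9 + 24*20) - t(33, -18)) - g(-31) = ((9 + 24*20) - (-29)/(8 - 18)) - 2*(-31)*(-48 - 31) = ((9 + 480) - (-29)/(-10)) - 2*(-31)*(-79) = (489 - (-29)*(-1)/10) - 1*4898 = (489 - 1*29/10) - 4898 = (489 - 29/10) - 4898 = 4861/10 - 4898 = -44119/10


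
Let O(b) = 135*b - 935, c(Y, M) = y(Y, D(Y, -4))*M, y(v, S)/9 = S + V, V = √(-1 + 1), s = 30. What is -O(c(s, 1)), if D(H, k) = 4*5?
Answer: -23365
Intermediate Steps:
D(H, k) = 20
V = 0 (V = √0 = 0)
y(v, S) = 9*S (y(v, S) = 9*(S + 0) = 9*S)
c(Y, M) = 180*M (c(Y, M) = (9*20)*M = 180*M)
O(b) = -935 + 135*b
-O(c(s, 1)) = -(-935 + 135*(180*1)) = -(-935 + 135*180) = -(-935 + 24300) = -1*23365 = -23365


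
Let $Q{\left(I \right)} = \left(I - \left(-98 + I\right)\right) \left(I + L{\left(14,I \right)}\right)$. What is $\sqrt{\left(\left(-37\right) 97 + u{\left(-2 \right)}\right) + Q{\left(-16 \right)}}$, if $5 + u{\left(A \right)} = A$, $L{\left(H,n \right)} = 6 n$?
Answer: $2 i \sqrt{3643} \approx 120.71 i$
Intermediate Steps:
$u{\left(A \right)} = -5 + A$
$Q{\left(I \right)} = 686 I$ ($Q{\left(I \right)} = \left(I - \left(-98 + I\right)\right) \left(I + 6 I\right) = 98 \cdot 7 I = 686 I$)
$\sqrt{\left(\left(-37\right) 97 + u{\left(-2 \right)}\right) + Q{\left(-16 \right)}} = \sqrt{\left(\left(-37\right) 97 - 7\right) + 686 \left(-16\right)} = \sqrt{\left(-3589 - 7\right) - 10976} = \sqrt{-3596 - 10976} = \sqrt{-14572} = 2 i \sqrt{3643}$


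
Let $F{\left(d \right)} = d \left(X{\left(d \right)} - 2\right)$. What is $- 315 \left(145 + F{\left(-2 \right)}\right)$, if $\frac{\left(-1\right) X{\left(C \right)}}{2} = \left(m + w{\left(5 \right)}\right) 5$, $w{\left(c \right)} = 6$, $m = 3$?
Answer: $-103635$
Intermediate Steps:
$X{\left(C \right)} = -90$ ($X{\left(C \right)} = - 2 \left(3 + 6\right) 5 = - 2 \cdot 9 \cdot 5 = \left(-2\right) 45 = -90$)
$F{\left(d \right)} = - 92 d$ ($F{\left(d \right)} = d \left(-90 - 2\right) = d \left(-92\right) = - 92 d$)
$- 315 \left(145 + F{\left(-2 \right)}\right) = - 315 \left(145 - -184\right) = - 315 \left(145 + 184\right) = \left(-315\right) 329 = -103635$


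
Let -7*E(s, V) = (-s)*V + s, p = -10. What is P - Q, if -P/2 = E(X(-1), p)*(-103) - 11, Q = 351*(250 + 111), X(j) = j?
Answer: -884557/7 ≈ -1.2637e+5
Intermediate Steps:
E(s, V) = -s/7 + V*s/7 (E(s, V) = -((-s)*V + s)/7 = -(-V*s + s)/7 = -(s - V*s)/7 = -s/7 + V*s/7)
Q = 126711 (Q = 351*361 = 126711)
P = 2420/7 (P = -2*(((⅐)*(-1)*(-1 - 10))*(-103) - 11) = -2*(((⅐)*(-1)*(-11))*(-103) - 11) = -2*((11/7)*(-103) - 11) = -2*(-1133/7 - 11) = -2*(-1210/7) = 2420/7 ≈ 345.71)
P - Q = 2420/7 - 1*126711 = 2420/7 - 126711 = -884557/7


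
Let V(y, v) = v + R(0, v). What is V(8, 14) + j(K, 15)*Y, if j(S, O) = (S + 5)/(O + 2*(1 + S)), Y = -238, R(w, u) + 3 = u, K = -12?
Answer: -213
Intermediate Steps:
R(w, u) = -3 + u
V(y, v) = -3 + 2*v (V(y, v) = v + (-3 + v) = -3 + 2*v)
j(S, O) = (5 + S)/(2 + O + 2*S) (j(S, O) = (5 + S)/(O + (2 + 2*S)) = (5 + S)/(2 + O + 2*S))
V(8, 14) + j(K, 15)*Y = (-3 + 2*14) + ((5 - 12)/(2 + 15 + 2*(-12)))*(-238) = (-3 + 28) + (-7/(2 + 15 - 24))*(-238) = 25 + (-7/(-7))*(-238) = 25 - ⅐*(-7)*(-238) = 25 + 1*(-238) = 25 - 238 = -213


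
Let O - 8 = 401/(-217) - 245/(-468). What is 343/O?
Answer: 34833708/677945 ≈ 51.381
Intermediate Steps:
O = 677945/101556 (O = 8 + (401/(-217) - 245/(-468)) = 8 + (401*(-1/217) - 245*(-1/468)) = 8 + (-401/217 + 245/468) = 8 - 134503/101556 = 677945/101556 ≈ 6.6756)
343/O = 343/(677945/101556) = 343*(101556/677945) = 34833708/677945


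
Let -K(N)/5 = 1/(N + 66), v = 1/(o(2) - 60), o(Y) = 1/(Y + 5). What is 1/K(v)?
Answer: -27647/2095 ≈ -13.197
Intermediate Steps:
o(Y) = 1/(5 + Y)
v = -7/419 (v = 1/(1/(5 + 2) - 60) = 1/(1/7 - 60) = 1/(⅐ - 60) = 1/(-419/7) = -7/419 ≈ -0.016706)
K(N) = -5/(66 + N) (K(N) = -5/(N + 66) = -5/(66 + N))
1/K(v) = 1/(-5/(66 - 7/419)) = 1/(-5/27647/419) = 1/(-5*419/27647) = 1/(-2095/27647) = -27647/2095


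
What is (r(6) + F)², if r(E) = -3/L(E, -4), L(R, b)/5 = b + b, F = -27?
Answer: 1159929/1600 ≈ 724.96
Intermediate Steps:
L(R, b) = 10*b (L(R, b) = 5*(b + b) = 5*(2*b) = 10*b)
r(E) = 3/40 (r(E) = -3/(10*(-4)) = -3/(-40) = -3*(-1/40) = 3/40)
(r(6) + F)² = (3/40 - 27)² = (-1077/40)² = 1159929/1600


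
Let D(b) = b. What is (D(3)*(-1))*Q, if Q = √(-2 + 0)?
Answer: -3*I*√2 ≈ -4.2426*I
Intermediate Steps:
Q = I*√2 (Q = √(-2) = I*√2 ≈ 1.4142*I)
(D(3)*(-1))*Q = (3*(-1))*(I*√2) = -3*I*√2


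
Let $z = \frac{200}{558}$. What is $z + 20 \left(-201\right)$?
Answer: $- \frac{1121480}{279} \approx -4019.6$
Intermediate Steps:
$z = \frac{100}{279}$ ($z = 200 \cdot \frac{1}{558} = \frac{100}{279} \approx 0.35842$)
$z + 20 \left(-201\right) = \frac{100}{279} + 20 \left(-201\right) = \frac{100}{279} - 4020 = - \frac{1121480}{279}$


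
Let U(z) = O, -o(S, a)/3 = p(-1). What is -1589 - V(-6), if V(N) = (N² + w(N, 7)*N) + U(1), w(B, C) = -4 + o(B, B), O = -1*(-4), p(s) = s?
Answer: -1635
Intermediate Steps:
o(S, a) = 3 (o(S, a) = -3*(-1) = 3)
O = 4
w(B, C) = -1 (w(B, C) = -4 + 3 = -1)
U(z) = 4
V(N) = 4 + N² - N (V(N) = (N² - N) + 4 = 4 + N² - N)
-1589 - V(-6) = -1589 - (4 + (-6)² - 1*(-6)) = -1589 - (4 + 36 + 6) = -1589 - 1*46 = -1589 - 46 = -1635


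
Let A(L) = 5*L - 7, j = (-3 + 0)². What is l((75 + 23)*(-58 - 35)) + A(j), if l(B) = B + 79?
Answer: -8997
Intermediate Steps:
l(B) = 79 + B
j = 9 (j = (-3)² = 9)
A(L) = -7 + 5*L
l((75 + 23)*(-58 - 35)) + A(j) = (79 + (75 + 23)*(-58 - 35)) + (-7 + 5*9) = (79 + 98*(-93)) + (-7 + 45) = (79 - 9114) + 38 = -9035 + 38 = -8997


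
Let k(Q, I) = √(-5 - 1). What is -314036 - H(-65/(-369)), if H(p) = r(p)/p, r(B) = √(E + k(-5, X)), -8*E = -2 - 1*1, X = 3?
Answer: -314036 - 369*√(6 + 16*I*√6)/260 ≈ -3.1404e+5 - 5.8213*I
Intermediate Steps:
k(Q, I) = I*√6 (k(Q, I) = √(-6) = I*√6)
E = 3/8 (E = -(-2 - 1*1)/8 = -(-2 - 1)/8 = -⅛*(-3) = 3/8 ≈ 0.37500)
r(B) = √(3/8 + I*√6)
H(p) = √(6 + 16*I*√6)/(4*p) (H(p) = (√(6 + 16*I*√6)/4)/p = √(6 + 16*I*√6)/(4*p))
-314036 - H(-65/(-369)) = -314036 - √(6 + 16*I*√6)/(4*((-65/(-369)))) = -314036 - √(6 + 16*I*√6)/(4*((-65*(-1/369)))) = -314036 - √(6 + 16*I*√6)/(4*65/369) = -314036 - 369*√(6 + 16*I*√6)/(4*65) = -314036 - 369*√(6 + 16*I*√6)/260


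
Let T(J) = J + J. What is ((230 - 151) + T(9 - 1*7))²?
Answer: 6889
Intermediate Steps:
T(J) = 2*J
((230 - 151) + T(9 - 1*7))² = ((230 - 151) + 2*(9 - 1*7))² = (79 + 2*(9 - 7))² = (79 + 2*2)² = (79 + 4)² = 83² = 6889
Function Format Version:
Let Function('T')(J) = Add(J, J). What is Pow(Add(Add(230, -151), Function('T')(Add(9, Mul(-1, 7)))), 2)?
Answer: 6889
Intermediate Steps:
Function('T')(J) = Mul(2, J)
Pow(Add(Add(230, -151), Function('T')(Add(9, Mul(-1, 7)))), 2) = Pow(Add(Add(230, -151), Mul(2, Add(9, Mul(-1, 7)))), 2) = Pow(Add(79, Mul(2, Add(9, -7))), 2) = Pow(Add(79, Mul(2, 2)), 2) = Pow(Add(79, 4), 2) = Pow(83, 2) = 6889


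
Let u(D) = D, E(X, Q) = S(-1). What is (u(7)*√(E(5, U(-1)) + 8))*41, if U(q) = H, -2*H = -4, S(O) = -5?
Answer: 287*√3 ≈ 497.10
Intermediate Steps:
H = 2 (H = -½*(-4) = 2)
U(q) = 2
E(X, Q) = -5
(u(7)*√(E(5, U(-1)) + 8))*41 = (7*√(-5 + 8))*41 = (7*√3)*41 = 287*√3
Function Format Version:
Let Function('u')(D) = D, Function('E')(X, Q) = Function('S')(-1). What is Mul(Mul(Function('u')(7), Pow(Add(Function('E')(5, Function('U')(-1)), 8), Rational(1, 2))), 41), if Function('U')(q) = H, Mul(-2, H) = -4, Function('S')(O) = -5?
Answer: Mul(287, Pow(3, Rational(1, 2))) ≈ 497.10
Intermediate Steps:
H = 2 (H = Mul(Rational(-1, 2), -4) = 2)
Function('U')(q) = 2
Function('E')(X, Q) = -5
Mul(Mul(Function('u')(7), Pow(Add(Function('E')(5, Function('U')(-1)), 8), Rational(1, 2))), 41) = Mul(Mul(7, Pow(Add(-5, 8), Rational(1, 2))), 41) = Mul(Mul(7, Pow(3, Rational(1, 2))), 41) = Mul(287, Pow(3, Rational(1, 2)))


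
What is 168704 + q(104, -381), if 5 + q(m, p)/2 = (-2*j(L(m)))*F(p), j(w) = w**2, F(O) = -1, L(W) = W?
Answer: 211958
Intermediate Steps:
q(m, p) = -10 + 4*m**2 (q(m, p) = -10 + 2*(-2*m**2*(-1)) = -10 + 2*(2*m**2) = -10 + 4*m**2)
168704 + q(104, -381) = 168704 + (-10 + 4*104**2) = 168704 + (-10 + 4*10816) = 168704 + (-10 + 43264) = 168704 + 43254 = 211958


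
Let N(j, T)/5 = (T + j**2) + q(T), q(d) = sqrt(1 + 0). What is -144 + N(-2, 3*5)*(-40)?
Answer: -4144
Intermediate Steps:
q(d) = 1 (q(d) = sqrt(1) = 1)
N(j, T) = 5 + 5*T + 5*j**2 (N(j, T) = 5*((T + j**2) + 1) = 5*(1 + T + j**2) = 5 + 5*T + 5*j**2)
-144 + N(-2, 3*5)*(-40) = -144 + (5 + 5*(3*5) + 5*(-2)**2)*(-40) = -144 + (5 + 5*15 + 5*4)*(-40) = -144 + (5 + 75 + 20)*(-40) = -144 + 100*(-40) = -144 - 4000 = -4144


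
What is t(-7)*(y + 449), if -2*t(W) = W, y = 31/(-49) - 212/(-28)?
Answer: 22341/14 ≈ 1595.8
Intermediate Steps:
y = 340/49 (y = 31*(-1/49) - 212*(-1/28) = -31/49 + 53/7 = 340/49 ≈ 6.9388)
t(W) = -W/2
t(-7)*(y + 449) = (-1/2*(-7))*(340/49 + 449) = (7/2)*(22341/49) = 22341/14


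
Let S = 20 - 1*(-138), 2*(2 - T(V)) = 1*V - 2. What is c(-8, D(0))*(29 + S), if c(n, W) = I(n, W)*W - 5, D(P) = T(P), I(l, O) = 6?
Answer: 2431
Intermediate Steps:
T(V) = 3 - V/2 (T(V) = 2 - (1*V - 2)/2 = 2 - (V - 2)/2 = 2 - (-2 + V)/2 = 2 + (1 - V/2) = 3 - V/2)
D(P) = 3 - P/2
c(n, W) = -5 + 6*W (c(n, W) = 6*W - 5 = -5 + 6*W)
S = 158 (S = 20 + 138 = 158)
c(-8, D(0))*(29 + S) = (-5 + 6*(3 - ½*0))*(29 + 158) = (-5 + 6*(3 + 0))*187 = (-5 + 6*3)*187 = (-5 + 18)*187 = 13*187 = 2431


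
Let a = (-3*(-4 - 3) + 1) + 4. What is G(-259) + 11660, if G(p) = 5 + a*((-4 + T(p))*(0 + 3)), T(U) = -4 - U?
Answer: 31243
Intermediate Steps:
a = 26 (a = (-3*(-7) + 1) + 4 = (21 + 1) + 4 = 22 + 4 = 26)
G(p) = -619 - 78*p (G(p) = 5 + 26*((-4 + (-4 - p))*(0 + 3)) = 5 + 26*((-8 - p)*3) = 5 + 26*(-24 - 3*p) = 5 + (-624 - 78*p) = -619 - 78*p)
G(-259) + 11660 = (-619 - 78*(-259)) + 11660 = (-619 + 20202) + 11660 = 19583 + 11660 = 31243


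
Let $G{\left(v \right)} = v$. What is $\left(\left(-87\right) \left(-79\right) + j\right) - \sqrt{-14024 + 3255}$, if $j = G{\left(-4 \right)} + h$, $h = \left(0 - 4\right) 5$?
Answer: $6849 - 11 i \sqrt{89} \approx 6849.0 - 103.77 i$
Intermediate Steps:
$h = -20$ ($h = \left(-4\right) 5 = -20$)
$j = -24$ ($j = -4 - 20 = -24$)
$\left(\left(-87\right) \left(-79\right) + j\right) - \sqrt{-14024 + 3255} = \left(\left(-87\right) \left(-79\right) - 24\right) - \sqrt{-14024 + 3255} = \left(6873 - 24\right) - \sqrt{-10769} = 6849 - 11 i \sqrt{89}$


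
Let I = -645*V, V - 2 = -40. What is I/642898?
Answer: 12255/321449 ≈ 0.038124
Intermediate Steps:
V = -38 (V = 2 - 40 = -38)
I = 24510 (I = -645*(-38) = 24510)
I/642898 = 24510/642898 = 24510*(1/642898) = 12255/321449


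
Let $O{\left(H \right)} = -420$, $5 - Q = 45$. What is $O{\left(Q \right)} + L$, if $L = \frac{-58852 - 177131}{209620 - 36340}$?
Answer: $- \frac{24337861}{57760} \approx -421.36$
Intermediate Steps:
$Q = -40$ ($Q = 5 - 45 = -40$)
$L = - \frac{78661}{57760}$ ($L = - \frac{235983}{173280} = \left(-235983\right) \frac{1}{173280} = - \frac{78661}{57760} \approx -1.3619$)
$O{\left(Q \right)} + L = -420 - \frac{78661}{57760} = - \frac{24337861}{57760}$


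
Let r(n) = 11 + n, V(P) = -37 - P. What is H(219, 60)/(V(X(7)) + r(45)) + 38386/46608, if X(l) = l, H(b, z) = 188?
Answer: 384289/23304 ≈ 16.490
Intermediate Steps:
H(219, 60)/(V(X(7)) + r(45)) + 38386/46608 = 188/((-37 - 1*7) + (11 + 45)) + 38386/46608 = 188/((-37 - 7) + 56) + 38386*(1/46608) = 188/(-44 + 56) + 19193/23304 = 188/12 + 19193/23304 = 188*(1/12) + 19193/23304 = 47/3 + 19193/23304 = 384289/23304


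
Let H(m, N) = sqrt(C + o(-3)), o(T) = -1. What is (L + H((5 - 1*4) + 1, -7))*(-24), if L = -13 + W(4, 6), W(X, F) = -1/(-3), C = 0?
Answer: 304 - 24*I ≈ 304.0 - 24.0*I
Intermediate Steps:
W(X, F) = 1/3 (W(X, F) = -1*(-1/3) = 1/3)
L = -38/3 (L = -13 + 1/3 = -38/3 ≈ -12.667)
H(m, N) = I (H(m, N) = sqrt(0 - 1) = sqrt(-1) = I)
(L + H((5 - 1*4) + 1, -7))*(-24) = (-38/3 + I)*(-24) = 304 - 24*I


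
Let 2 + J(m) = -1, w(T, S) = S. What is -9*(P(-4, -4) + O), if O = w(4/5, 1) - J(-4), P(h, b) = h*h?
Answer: -180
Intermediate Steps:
P(h, b) = h²
J(m) = -3 (J(m) = -2 - 1 = -3)
O = 4 (O = 1 - 1*(-3) = 1 + 3 = 4)
-9*(P(-4, -4) + O) = -9*((-4)² + 4) = -9*(16 + 4) = -9*20 = -180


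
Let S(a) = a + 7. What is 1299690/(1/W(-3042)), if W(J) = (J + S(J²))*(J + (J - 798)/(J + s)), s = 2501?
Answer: -19740478593887486820/541 ≈ -3.6489e+16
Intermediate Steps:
S(a) = 7 + a
W(J) = (J + (-798 + J)/(2501 + J))*(7 + J + J²) (W(J) = (J + (7 + J²))*(J + (J - 798)/(J + 2501)) = (7 + J + J²)*(J + (-798 + J)/(2501 + J)) = (J + (-798 + J)/(2501 + J))*(7 + J + J²))
1299690/(1/W(-3042)) = 1299690/(1/((-5586 + (-3042)⁴ + 1711*(-3042)² + 2503*(-3042)³ + 16716*(-3042))/(2501 - 3042))) = 1299690/(1/((-5586 + 85632148167696 + 1711*9253764 + 2503*(-28149950088) - 50850072)/(-541))) = 1299690/(1/(-(-5586 + 85632148167696 + 15833190204 - 70459325070264 - 50850072)/541)) = 1299690/(1/(-1/541*15188605431978)) = 1299690/(1/(-15188605431978/541)) = 1299690/(-541/15188605431978) = 1299690*(-15188605431978/541) = -19740478593887486820/541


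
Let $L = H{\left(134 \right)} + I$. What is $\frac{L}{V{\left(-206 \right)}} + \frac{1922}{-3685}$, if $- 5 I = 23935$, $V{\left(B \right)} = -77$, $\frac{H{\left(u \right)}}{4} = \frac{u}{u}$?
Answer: $\frac{144441}{2345} \approx 61.595$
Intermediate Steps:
$H{\left(u \right)} = 4$ ($H{\left(u \right)} = 4 \frac{u}{u} = 4 \cdot 1 = 4$)
$I = -4787$ ($I = \left(- \frac{1}{5}\right) 23935 = -4787$)
$L = -4783$ ($L = 4 - 4787 = -4783$)
$\frac{L}{V{\left(-206 \right)}} + \frac{1922}{-3685} = - \frac{4783}{-77} + \frac{1922}{-3685} = \left(-4783\right) \left(- \frac{1}{77}\right) + 1922 \left(- \frac{1}{3685}\right) = \frac{4783}{77} - \frac{1922}{3685} = \frac{144441}{2345}$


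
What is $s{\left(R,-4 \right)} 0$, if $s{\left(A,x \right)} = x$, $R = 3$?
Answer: $0$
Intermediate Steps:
$s{\left(R,-4 \right)} 0 = \left(-4\right) 0 = 0$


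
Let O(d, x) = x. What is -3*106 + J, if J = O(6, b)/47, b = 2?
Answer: -14944/47 ≈ -317.96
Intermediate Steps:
J = 2/47 ≈ 0.042553
-3*106 + J = -3*106 + 2/47 = -318 + 2/47 = -14944/47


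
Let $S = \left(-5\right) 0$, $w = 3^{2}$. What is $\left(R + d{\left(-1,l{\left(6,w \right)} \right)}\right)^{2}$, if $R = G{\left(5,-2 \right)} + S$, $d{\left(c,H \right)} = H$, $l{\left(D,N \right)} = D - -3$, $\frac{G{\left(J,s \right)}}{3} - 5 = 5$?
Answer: $1521$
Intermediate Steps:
$G{\left(J,s \right)} = 30$ ($G{\left(J,s \right)} = 15 + 3 \cdot 5 = 15 + 15 = 30$)
$w = 9$
$l{\left(D,N \right)} = 3 + D$ ($l{\left(D,N \right)} = D + 3 = 3 + D$)
$S = 0$
$R = 30$ ($R = 30 + 0 = 30$)
$\left(R + d{\left(-1,l{\left(6,w \right)} \right)}\right)^{2} = \left(30 + \left(3 + 6\right)\right)^{2} = \left(30 + 9\right)^{2} = 39^{2} = 1521$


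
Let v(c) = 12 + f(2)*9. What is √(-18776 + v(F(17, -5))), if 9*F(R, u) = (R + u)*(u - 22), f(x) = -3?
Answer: I*√18791 ≈ 137.08*I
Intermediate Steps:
F(R, u) = (-22 + u)*(R + u)/9 (F(R, u) = ((R + u)*(u - 22))/9 = ((R + u)*(-22 + u))/9 = ((-22 + u)*(R + u))/9 = (-22 + u)*(R + u)/9)
v(c) = -15 (v(c) = 12 - 3*9 = 12 - 27 = -15)
√(-18776 + v(F(17, -5))) = √(-18776 - 15) = √(-18791) = I*√18791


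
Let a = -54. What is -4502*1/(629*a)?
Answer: 2251/16983 ≈ 0.13254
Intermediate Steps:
-4502*1/(629*a) = -4502/(629*(-54)) = -4502/(-33966) = -4502*(-1/33966) = 2251/16983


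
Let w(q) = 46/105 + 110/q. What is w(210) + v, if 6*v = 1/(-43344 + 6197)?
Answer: 7503659/7800870 ≈ 0.96190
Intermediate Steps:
w(q) = 46/105 + 110/q (w(q) = 46*(1/105) + 110/q = 46/105 + 110/q)
v = -1/222882 (v = 1/(6*(-43344 + 6197)) = (⅙)/(-37147) = (⅙)*(-1/37147) = -1/222882 ≈ -4.4867e-6)
w(210) + v = (46/105 + 110/210) - 1/222882 = (46/105 + 110*(1/210)) - 1/222882 = (46/105 + 11/21) - 1/222882 = 101/105 - 1/222882 = 7503659/7800870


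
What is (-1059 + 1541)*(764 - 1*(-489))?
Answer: 603946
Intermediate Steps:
(-1059 + 1541)*(764 - 1*(-489)) = 482*(764 + 489) = 482*1253 = 603946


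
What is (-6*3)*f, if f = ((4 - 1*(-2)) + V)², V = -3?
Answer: -162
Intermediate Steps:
f = 9 (f = ((4 - 1*(-2)) - 3)² = ((4 + 2) - 3)² = (6 - 3)² = 3² = 9)
(-6*3)*f = -6*3*9 = -18*9 = -162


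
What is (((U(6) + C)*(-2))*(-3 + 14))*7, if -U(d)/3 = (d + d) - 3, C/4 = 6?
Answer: 462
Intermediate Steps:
C = 24 (C = 4*6 = 24)
U(d) = 9 - 6*d (U(d) = -3*((d + d) - 3) = -3*(2*d - 3) = -3*(-3 + 2*d) = 9 - 6*d)
(((U(6) + C)*(-2))*(-3 + 14))*7 = ((((9 - 6*6) + 24)*(-2))*(-3 + 14))*7 = ((((9 - 36) + 24)*(-2))*11)*7 = (((-27 + 24)*(-2))*11)*7 = (-3*(-2)*11)*7 = (6*11)*7 = 66*7 = 462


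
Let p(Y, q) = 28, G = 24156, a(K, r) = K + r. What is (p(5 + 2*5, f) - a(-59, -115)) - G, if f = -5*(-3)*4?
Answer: -23954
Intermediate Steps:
f = 60 (f = 15*4 = 60)
(p(5 + 2*5, f) - a(-59, -115)) - G = (28 - (-59 - 115)) - 1*24156 = (28 - 1*(-174)) - 24156 = (28 + 174) - 24156 = 202 - 24156 = -23954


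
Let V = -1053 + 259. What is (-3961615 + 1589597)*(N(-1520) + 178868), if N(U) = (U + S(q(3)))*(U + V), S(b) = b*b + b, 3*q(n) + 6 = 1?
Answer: -78851077783456/9 ≈ -8.7612e+12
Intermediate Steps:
q(n) = -5/3 (q(n) = -2 + (⅓)*1 = -2 + ⅓ = -5/3)
V = -794
S(b) = b + b² (S(b) = b² + b = b + b²)
N(U) = (-794 + U)*(10/9 + U) (N(U) = (U - 5*(1 - 5/3)/3)*(U - 794) = (U - 5/3*(-⅔))*(-794 + U) = (U + 10/9)*(-794 + U) = (10/9 + U)*(-794 + U) = (-794 + U)*(10/9 + U))
(-3961615 + 1589597)*(N(-1520) + 178868) = (-3961615 + 1589597)*((-7940/9 + (-1520)² - 7136/9*(-1520)) + 178868) = -2372018*((-7940/9 + 2310400 + 10846720/9) + 178868) = -2372018*(31632380/9 + 178868) = -2372018*33242192/9 = -78851077783456/9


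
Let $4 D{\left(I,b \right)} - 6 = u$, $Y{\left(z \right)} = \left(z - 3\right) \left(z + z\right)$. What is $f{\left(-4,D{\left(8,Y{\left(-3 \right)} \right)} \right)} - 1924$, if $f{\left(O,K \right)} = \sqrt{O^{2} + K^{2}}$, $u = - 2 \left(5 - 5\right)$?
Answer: $-1924 + \frac{\sqrt{73}}{2} \approx -1919.7$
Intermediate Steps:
$Y{\left(z \right)} = 2 z \left(-3 + z\right)$ ($Y{\left(z \right)} = \left(-3 + z\right) 2 z = 2 z \left(-3 + z\right)$)
$u = 0$ ($u = \left(-2\right) 0 = 0$)
$D{\left(I,b \right)} = \frac{3}{2}$ ($D{\left(I,b \right)} = \frac{3}{2} + \frac{1}{4} \cdot 0 = \frac{3}{2} + 0 = \frac{3}{2}$)
$f{\left(O,K \right)} = \sqrt{K^{2} + O^{2}}$
$f{\left(-4,D{\left(8,Y{\left(-3 \right)} \right)} \right)} - 1924 = \sqrt{\left(\frac{3}{2}\right)^{2} + \left(-4\right)^{2}} - 1924 = \sqrt{\frac{9}{4} + 16} - 1924 = \sqrt{\frac{73}{4}} - 1924 = \frac{\sqrt{73}}{2} - 1924 = -1924 + \frac{\sqrt{73}}{2}$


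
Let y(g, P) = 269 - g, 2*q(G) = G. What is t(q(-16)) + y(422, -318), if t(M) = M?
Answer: -161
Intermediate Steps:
q(G) = G/2
t(q(-16)) + y(422, -318) = (1/2)*(-16) + (269 - 1*422) = -8 + (269 - 422) = -8 - 153 = -161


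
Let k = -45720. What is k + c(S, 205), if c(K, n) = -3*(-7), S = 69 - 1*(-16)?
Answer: -45699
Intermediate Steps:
S = 85 (S = 69 + 16 = 85)
c(K, n) = 21
k + c(S, 205) = -45720 + 21 = -45699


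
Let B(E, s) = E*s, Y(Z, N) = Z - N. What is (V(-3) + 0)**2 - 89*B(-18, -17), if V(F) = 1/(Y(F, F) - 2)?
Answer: -108935/4 ≈ -27234.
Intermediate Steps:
V(F) = -1/2 (V(F) = 1/((F - F) - 2) = 1/(0 - 2) = 1/(-2) = -1/2)
(V(-3) + 0)**2 - 89*B(-18, -17) = (-1/2 + 0)**2 - (-1602)*(-17) = (-1/2)**2 - 89*306 = 1/4 - 27234 = -108935/4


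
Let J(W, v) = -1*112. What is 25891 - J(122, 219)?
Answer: 26003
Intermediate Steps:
J(W, v) = -112
25891 - J(122, 219) = 25891 - 1*(-112) = 25891 + 112 = 26003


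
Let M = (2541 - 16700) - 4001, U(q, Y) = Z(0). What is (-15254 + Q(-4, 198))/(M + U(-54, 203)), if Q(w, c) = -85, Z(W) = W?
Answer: 15339/18160 ≈ 0.84466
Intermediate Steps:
U(q, Y) = 0
M = -18160 (M = -14159 - 4001 = -18160)
(-15254 + Q(-4, 198))/(M + U(-54, 203)) = (-15254 - 85)/(-18160 + 0) = -15339/(-18160) = -15339*(-1/18160) = 15339/18160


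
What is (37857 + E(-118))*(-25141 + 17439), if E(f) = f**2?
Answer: -398817262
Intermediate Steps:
(37857 + E(-118))*(-25141 + 17439) = (37857 + (-118)**2)*(-25141 + 17439) = (37857 + 13924)*(-7702) = 51781*(-7702) = -398817262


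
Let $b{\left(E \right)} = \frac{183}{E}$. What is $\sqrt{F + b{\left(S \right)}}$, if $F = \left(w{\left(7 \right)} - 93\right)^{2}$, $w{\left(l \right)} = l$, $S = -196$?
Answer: $\frac{\sqrt{1449433}}{14} \approx 85.995$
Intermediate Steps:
$F = 7396$ ($F = \left(7 - 93\right)^{2} = \left(-86\right)^{2} = 7396$)
$\sqrt{F + b{\left(S \right)}} = \sqrt{7396 + \frac{183}{-196}} = \sqrt{7396 + 183 \left(- \frac{1}{196}\right)} = \sqrt{7396 - \frac{183}{196}} = \sqrt{\frac{1449433}{196}} = \frac{\sqrt{1449433}}{14}$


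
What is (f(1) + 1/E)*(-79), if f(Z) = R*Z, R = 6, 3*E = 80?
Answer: -38157/80 ≈ -476.96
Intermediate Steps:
E = 80/3 (E = (1/3)*80 = 80/3 ≈ 26.667)
f(Z) = 6*Z
(f(1) + 1/E)*(-79) = (6*1 + 1/(80/3))*(-79) = (6 + 3/80)*(-79) = (483/80)*(-79) = -38157/80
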